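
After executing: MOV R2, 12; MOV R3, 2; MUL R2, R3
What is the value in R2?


Register state trace:
  MOV R2, 12  → R2 = 12
  MOV R3, 2  → R3 = 2
  MUL R2, R3  → R2 = 12 * 2 = 24
Final: R2 = 24

24


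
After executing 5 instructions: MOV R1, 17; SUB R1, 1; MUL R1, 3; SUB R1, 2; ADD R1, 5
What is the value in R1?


Register state trace:
  MOV R1, 17  → R1 = 17
  SUB R1, 1  → R1 = 17 - 1 = 16
  MUL R1, 3  → R1 = 16 * 3 = 48
  SUB R1, 2  → R1 = 48 - 2 = 46
  ADD R1, 5  → R1 = 46 + 5 = 51
Final: R1 = 51

51


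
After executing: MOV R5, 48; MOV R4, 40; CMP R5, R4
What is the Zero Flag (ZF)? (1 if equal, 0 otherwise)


Register state trace:
  MOV R5, 48  → R5 = 48
  MOV R4, 40  → R4 = 40
  CMP R5, R4  → computes 48 - 40 = 8
  Result is nonzero, so values are not equal
ZF = 0

0


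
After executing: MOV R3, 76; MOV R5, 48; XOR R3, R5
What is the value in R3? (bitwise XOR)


Register state trace:
  MOV R3, 76  → R3 = 76 (0b01001100)
  MOV R5, 48  → R5 = 48 (0b00110000)
  XOR R3, R5  → R3 = 76 XOR 48 = 124 (0b01111100)
Final: R3 = 124

124


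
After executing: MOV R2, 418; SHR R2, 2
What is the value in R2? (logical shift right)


Register state trace:
  MOV R2, 418  → R2 = 418
  SHR R2, 2  → R2 = 418 >> 2 = 418 // 2^2 = 104
Final: R2 = 104

104


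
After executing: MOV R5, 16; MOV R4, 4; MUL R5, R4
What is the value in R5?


Register state trace:
  MOV R5, 16  → R5 = 16
  MOV R4, 4  → R4 = 4
  MUL R5, R4  → R5 = 16 * 4 = 64
Final: R5 = 64

64


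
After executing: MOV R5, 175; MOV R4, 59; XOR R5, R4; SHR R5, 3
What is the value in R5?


Register state trace:
  MOV R5, 175  → R5 = 175 (0b10101111)
  MOV R4, 59  → R4 = 59 (0b00111011)
  XOR R5, R4  → R5 = 175 XOR 59 = 148 (0b10010100)
  SHR R5, 3  → R5 = 148 >> 3 = 18
Final: R5 = 18

18


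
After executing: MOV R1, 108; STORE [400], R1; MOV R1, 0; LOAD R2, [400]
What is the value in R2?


Register and memory trace:
  MOV R1, 108  → R1 = 108
  STORE [400], R1  → mem[400] = 108
  MOV R1, 0  → R1 = 0
  LOAD R2, [400]  → R2 = mem[400] = 108
Final: R2 = 108

108


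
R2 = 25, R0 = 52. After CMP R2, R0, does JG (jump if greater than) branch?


Trace:
  R2 = 25, R0 = 52
  CMP R2, R0  → compares 25 vs 52
  JG checks: is 25 greater than 52?
  25 < 52, so condition is false
Branch taken: No

No


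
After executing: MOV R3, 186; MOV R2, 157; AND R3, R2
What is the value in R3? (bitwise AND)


Register state trace:
  MOV R3, 186  → R3 = 186 (0b10111010)
  MOV R2, 157  → R2 = 157 (0b10011101)
  AND R3, R2  → R3 = 186 AND 157 = 152 (0b10011000)
Final: R3 = 152

152


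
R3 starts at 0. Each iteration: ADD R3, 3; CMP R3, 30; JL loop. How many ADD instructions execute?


Loop trace (R3 starts at 0, target 30, step 3):
  ADD #1: R3 = 0 + 3 = 3  → 3 < 30, loop
  ADD #2: R3 = 3 + 3 = 6  → 6 < 30, loop
  ADD #3: R3 = 6 + 3 = 9  → 9 < 30, loop
  ADD #4: R3 = 9 + 3 = 12  → 12 < 30, loop
  ADD #5: R3 = 12 + 3 = 15  → 15 < 30, loop
  ADD #6: R3 = 15 + 3 = 18  → 18 < 30, loop
  ADD #7: R3 = 18 + 3 = 21  → 21 < 30, loop
  ADD #8: R3 = 21 + 3 = 24  → 24 < 30, loop
  ADD #9: R3 = 24 + 3 = 27  → 27 < 30, loop
  ADD #10: R3 = 27 + 3 = 30  → 30 >= 30, exit
Total ADD instructions: 10

10


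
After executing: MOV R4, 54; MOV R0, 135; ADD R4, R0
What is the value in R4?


Register state trace:
  MOV R4, 54  → R4 = 54
  MOV R0, 135  → R0 = 135
  ADD R4, R0  → R4 = 54 + 135 = 189
Final: R4 = 189

189


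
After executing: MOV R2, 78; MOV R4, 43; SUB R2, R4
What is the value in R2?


Register state trace:
  MOV R2, 78  → R2 = 78
  MOV R4, 43  → R4 = 43
  SUB R2, R4  → R2 = 78 - 43 = 35
Final: R2 = 35

35


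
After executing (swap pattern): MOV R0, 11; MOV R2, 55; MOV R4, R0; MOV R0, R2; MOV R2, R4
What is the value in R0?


Register state trace (swap pattern):
  MOV R0, 11  → R0 = 11
  MOV R2, 55  → R2 = 55
  MOV R4, R0  → R4 = 11  (save R0)
  MOV R0, R2  → R0 = 55  (R0 gets R2's value)
  MOV R2, R4  → R2 = 11  (R2 gets saved value)
Final: R0 = 55

55


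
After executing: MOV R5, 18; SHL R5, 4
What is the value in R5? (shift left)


Register state trace:
  MOV R5, 18  → R5 = 18
  SHL R5, 4  → R5 = 18 << 4 = 18 * 2^4 = 288
Final: R5 = 288

288


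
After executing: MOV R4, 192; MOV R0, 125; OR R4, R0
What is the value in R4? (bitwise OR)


Register state trace:
  MOV R4, 192  → R4 = 192 (0b11000000)
  MOV R0, 125  → R0 = 125 (0b01111101)
  OR R4, R0   → R4 = 192 OR 125 = 253 (0b11111101)
Final: R4 = 253

253


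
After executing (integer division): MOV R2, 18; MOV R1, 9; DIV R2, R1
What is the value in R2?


Register state trace:
  MOV R2, 18  → R2 = 18
  MOV R1, 9  → R1 = 9
  DIV R2, R1  → R2 = 18 // 9 = 2
Final: R2 = 2

2


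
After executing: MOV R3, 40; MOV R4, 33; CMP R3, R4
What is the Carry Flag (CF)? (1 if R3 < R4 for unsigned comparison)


Register state trace:
  MOV R3, 40  → R3 = 40
  MOV R4, 33  → R4 = 33
  CMP R3, R4  → unsigned 40 - 33: no borrow
  40 >= 33, so CF = 0
CF = 0

0


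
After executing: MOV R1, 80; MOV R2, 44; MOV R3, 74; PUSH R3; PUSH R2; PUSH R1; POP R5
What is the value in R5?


Stack trace (top is rightmost):
  MOV R1, 80  → R1 = 80
  MOV R2, 44  → R2 = 44
  MOV R3, 74  → R3 = 74
  PUSH R3  → stack: [74]
  PUSH R2  → stack: [74, 44]
  PUSH R1  → stack: [74, 44, 80]
  POP R5  → R5 = 80, stack: [74, 44]
Final: R5 = 80

80


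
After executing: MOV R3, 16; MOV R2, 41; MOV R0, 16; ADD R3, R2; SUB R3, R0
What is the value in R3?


Register state trace:
  MOV R3, 16  → R3 = 16
  MOV R2, 41  → R2 = 41
  MOV R0, 16  → R0 = 16
  ADD R3, R2  → R3 = 16 + 41 = 57
  SUB R3, R0  → R3 = 57 - 16 = 41
Final: R3 = 41

41


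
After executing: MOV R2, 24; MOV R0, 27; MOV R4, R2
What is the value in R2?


Register state trace:
  MOV R2, 24  → R2 = 24
  MOV R0, 27  → R0 = 27
  MOV R4, R2  → R4 = 24
Final: R2 = 24

24


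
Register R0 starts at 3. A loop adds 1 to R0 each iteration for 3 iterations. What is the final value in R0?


Starting value: R0 = 3
  Iter 1: R0 = 3 + 1 = 4
  Iter 2: R0 = 4 + 1 = 5
  Iter 3: R0 = 5 + 1 = 6
Final: R0 = 6

6


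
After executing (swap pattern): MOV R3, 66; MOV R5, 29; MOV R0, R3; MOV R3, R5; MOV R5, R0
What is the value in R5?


Register state trace (swap pattern):
  MOV R3, 66  → R3 = 66
  MOV R5, 29  → R5 = 29
  MOV R0, R3  → R0 = 66  (save R3)
  MOV R3, R5  → R3 = 29  (R3 gets R5's value)
  MOV R5, R0  → R5 = 66  (R5 gets saved value)
Final: R5 = 66

66


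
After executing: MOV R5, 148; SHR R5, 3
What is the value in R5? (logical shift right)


Register state trace:
  MOV R5, 148  → R5 = 148
  SHR R5, 3  → R5 = 148 >> 3 = 148 // 2^3 = 18
Final: R5 = 18

18


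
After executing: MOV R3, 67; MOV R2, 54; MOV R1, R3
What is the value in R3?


Register state trace:
  MOV R3, 67  → R3 = 67
  MOV R2, 54  → R2 = 54
  MOV R1, R3  → R1 = 67
Final: R3 = 67

67


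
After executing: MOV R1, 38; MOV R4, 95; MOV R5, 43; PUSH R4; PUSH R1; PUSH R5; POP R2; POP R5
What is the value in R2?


Stack trace (top is rightmost):
  MOV R1, 38  → R1 = 38
  MOV R4, 95  → R4 = 95
  MOV R5, 43  → R5 = 43
  PUSH R4  → stack: [95]
  PUSH R1  → stack: [95, 38]
  PUSH R5  → stack: [95, 38, 43]
  POP R2  → R2 = 43, stack: [95, 38]
  POP R5  → R5 = 38, stack: [95]
Final: R2 = 43

43


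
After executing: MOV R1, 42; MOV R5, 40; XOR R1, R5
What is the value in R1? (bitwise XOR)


Register state trace:
  MOV R1, 42  → R1 = 42 (0b00101010)
  MOV R5, 40  → R5 = 40 (0b00101000)
  XOR R1, R5  → R1 = 42 XOR 40 = 2 (0b00000010)
Final: R1 = 2

2


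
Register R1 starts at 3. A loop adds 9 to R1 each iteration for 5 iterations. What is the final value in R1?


Starting value: R1 = 3
  Iter 1: R1 = 3 + 9 = 12
  Iter 2: R1 = 12 + 9 = 21
  Iter 3: R1 = 21 + 9 = 30
  Iter 4: R1 = 30 + 9 = 39
  Iter 5: R1 = 39 + 9 = 48
Final: R1 = 48

48


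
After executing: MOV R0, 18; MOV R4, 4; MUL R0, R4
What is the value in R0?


Register state trace:
  MOV R0, 18  → R0 = 18
  MOV R4, 4  → R4 = 4
  MUL R0, R4  → R0 = 18 * 4 = 72
Final: R0 = 72

72


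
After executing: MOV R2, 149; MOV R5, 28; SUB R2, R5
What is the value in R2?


Register state trace:
  MOV R2, 149  → R2 = 149
  MOV R5, 28  → R5 = 28
  SUB R2, R5  → R2 = 149 - 28 = 121
Final: R2 = 121

121


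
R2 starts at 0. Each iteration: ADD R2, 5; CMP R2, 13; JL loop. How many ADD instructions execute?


Loop trace (R2 starts at 0, target 13, step 5):
  ADD #1: R2 = 0 + 5 = 5  → 5 < 13, loop
  ADD #2: R2 = 5 + 5 = 10  → 10 < 13, loop
  ADD #3: R2 = 10 + 5 = 15  → 15 >= 13, exit
Total ADD instructions: 3

3


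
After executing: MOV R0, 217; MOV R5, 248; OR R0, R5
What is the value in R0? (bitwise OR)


Register state trace:
  MOV R0, 217  → R0 = 217 (0b11011001)
  MOV R5, 248  → R5 = 248 (0b11111000)
  OR R0, R5   → R0 = 217 OR 248 = 249 (0b11111001)
Final: R0 = 249

249


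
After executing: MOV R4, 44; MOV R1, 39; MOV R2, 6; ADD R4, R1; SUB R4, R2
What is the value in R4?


Register state trace:
  MOV R4, 44  → R4 = 44
  MOV R1, 39  → R1 = 39
  MOV R2, 6  → R2 = 6
  ADD R4, R1  → R4 = 44 + 39 = 83
  SUB R4, R2  → R4 = 83 - 6 = 77
Final: R4 = 77

77


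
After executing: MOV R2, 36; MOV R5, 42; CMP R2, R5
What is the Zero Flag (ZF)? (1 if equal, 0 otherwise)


Register state trace:
  MOV R2, 36  → R2 = 36
  MOV R5, 42  → R5 = 42
  CMP R2, R5  → computes 36 - 42 = -6
  Result is nonzero, so values are not equal
ZF = 0

0


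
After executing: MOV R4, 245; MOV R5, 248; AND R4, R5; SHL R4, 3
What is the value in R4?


Register state trace:
  MOV R4, 245  → R4 = 245 (0b11110101)
  MOV R5, 248  → R5 = 248 (0b11111000)
  AND R4, R5  → R4 = 245 AND 248 = 240 (0b11110000)
  SHL R4, 3  → R4 = 240 << 3 = 1920
Final: R4 = 1920

1920


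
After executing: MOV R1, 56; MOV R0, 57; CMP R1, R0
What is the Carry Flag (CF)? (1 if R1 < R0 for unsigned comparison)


Register state trace:
  MOV R1, 56  → R1 = 56
  MOV R0, 57  → R0 = 57
  CMP R1, R0  → unsigned 56 - 57: borrow occurs
  56 < 57, so CF = 1
CF = 1

1


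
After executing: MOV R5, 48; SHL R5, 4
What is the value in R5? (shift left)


Register state trace:
  MOV R5, 48  → R5 = 48
  SHL R5, 4  → R5 = 48 << 4 = 48 * 2^4 = 768
Final: R5 = 768

768


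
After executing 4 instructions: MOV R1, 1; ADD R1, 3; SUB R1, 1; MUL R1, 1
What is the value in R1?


Register state trace:
  MOV R1, 1  → R1 = 1
  ADD R1, 3  → R1 = 1 + 3 = 4
  SUB R1, 1  → R1 = 4 - 1 = 3
  MUL R1, 1  → R1 = 3 * 1 = 3
Final: R1 = 3

3


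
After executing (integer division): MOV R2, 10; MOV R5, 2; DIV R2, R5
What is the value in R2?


Register state trace:
  MOV R2, 10  → R2 = 10
  MOV R5, 2  → R5 = 2
  DIV R2, R5  → R2 = 10 // 2 = 5
Final: R2 = 5

5


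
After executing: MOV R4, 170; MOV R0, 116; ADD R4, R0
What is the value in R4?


Register state trace:
  MOV R4, 170  → R4 = 170
  MOV R0, 116  → R0 = 116
  ADD R4, R0  → R4 = 170 + 116 = 286
Final: R4 = 286

286


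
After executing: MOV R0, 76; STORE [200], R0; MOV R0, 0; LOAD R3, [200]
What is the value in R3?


Register and memory trace:
  MOV R0, 76  → R0 = 76
  STORE [200], R0  → mem[200] = 76
  MOV R0, 0  → R0 = 0
  LOAD R3, [200]  → R3 = mem[200] = 76
Final: R3 = 76

76


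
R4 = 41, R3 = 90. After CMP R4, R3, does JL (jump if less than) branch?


Trace:
  R4 = 41, R3 = 90
  CMP R4, R3  → compares 41 vs 90
  JL checks: is 41 less than 90?
  41 < 90, so condition is true
Branch taken: Yes

Yes


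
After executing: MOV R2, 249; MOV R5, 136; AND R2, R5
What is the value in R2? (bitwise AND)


Register state trace:
  MOV R2, 249  → R2 = 249 (0b11111001)
  MOV R5, 136  → R5 = 136 (0b10001000)
  AND R2, R5  → R2 = 249 AND 136 = 136 (0b10001000)
Final: R2 = 136

136


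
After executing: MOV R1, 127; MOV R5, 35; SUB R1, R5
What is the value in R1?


Register state trace:
  MOV R1, 127  → R1 = 127
  MOV R5, 35  → R5 = 35
  SUB R1, R5  → R1 = 127 - 35 = 92
Final: R1 = 92

92


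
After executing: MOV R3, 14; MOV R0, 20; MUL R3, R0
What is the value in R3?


Register state trace:
  MOV R3, 14  → R3 = 14
  MOV R0, 20  → R0 = 20
  MUL R3, R0  → R3 = 14 * 20 = 280
Final: R3 = 280

280


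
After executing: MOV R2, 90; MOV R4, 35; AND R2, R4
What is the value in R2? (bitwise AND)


Register state trace:
  MOV R2, 90  → R2 = 90 (0b01011010)
  MOV R4, 35  → R4 = 35 (0b00100011)
  AND R2, R4  → R2 = 90 AND 35 = 2 (0b00000010)
Final: R2 = 2

2


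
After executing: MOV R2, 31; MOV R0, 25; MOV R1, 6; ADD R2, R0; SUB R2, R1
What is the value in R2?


Register state trace:
  MOV R2, 31  → R2 = 31
  MOV R0, 25  → R0 = 25
  MOV R1, 6  → R1 = 6
  ADD R2, R0  → R2 = 31 + 25 = 56
  SUB R2, R1  → R2 = 56 - 6 = 50
Final: R2 = 50

50


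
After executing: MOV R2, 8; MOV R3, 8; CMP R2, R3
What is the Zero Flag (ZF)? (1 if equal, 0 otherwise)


Register state trace:
  MOV R2, 8  → R2 = 8
  MOV R3, 8  → R3 = 8
  CMP R2, R3  → computes 8 - 8 = 0
  Result is zero, so values are equal
ZF = 1

1


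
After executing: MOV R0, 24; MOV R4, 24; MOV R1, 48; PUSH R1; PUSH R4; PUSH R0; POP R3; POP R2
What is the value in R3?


Stack trace (top is rightmost):
  MOV R0, 24  → R0 = 24
  MOV R4, 24  → R4 = 24
  MOV R1, 48  → R1 = 48
  PUSH R1  → stack: [48]
  PUSH R4  → stack: [48, 24]
  PUSH R0  → stack: [48, 24, 24]
  POP R3  → R3 = 24, stack: [48, 24]
  POP R2  → R2 = 24, stack: [48]
Final: R3 = 24

24


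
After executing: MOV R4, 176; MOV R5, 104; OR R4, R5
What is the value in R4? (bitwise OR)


Register state trace:
  MOV R4, 176  → R4 = 176 (0b10110000)
  MOV R5, 104  → R5 = 104 (0b01101000)
  OR R4, R5   → R4 = 176 OR 104 = 248 (0b11111000)
Final: R4 = 248

248


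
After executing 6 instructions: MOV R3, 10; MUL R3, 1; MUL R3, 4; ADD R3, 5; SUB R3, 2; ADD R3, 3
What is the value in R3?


Register state trace:
  MOV R3, 10  → R3 = 10
  MUL R3, 1  → R3 = 10 * 1 = 10
  MUL R3, 4  → R3 = 10 * 4 = 40
  ADD R3, 5  → R3 = 40 + 5 = 45
  SUB R3, 2  → R3 = 45 - 2 = 43
  ADD R3, 3  → R3 = 43 + 3 = 46
Final: R3 = 46

46


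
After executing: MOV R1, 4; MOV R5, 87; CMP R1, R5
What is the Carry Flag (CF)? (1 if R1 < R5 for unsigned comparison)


Register state trace:
  MOV R1, 4  → R1 = 4
  MOV R5, 87  → R5 = 87
  CMP R1, R5  → unsigned 4 - 87: borrow occurs
  4 < 87, so CF = 1
CF = 1

1


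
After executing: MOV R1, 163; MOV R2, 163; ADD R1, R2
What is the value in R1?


Register state trace:
  MOV R1, 163  → R1 = 163
  MOV R2, 163  → R2 = 163
  ADD R1, R2  → R1 = 163 + 163 = 326
Final: R1 = 326

326


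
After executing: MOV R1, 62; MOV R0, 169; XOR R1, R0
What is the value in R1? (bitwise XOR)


Register state trace:
  MOV R1, 62  → R1 = 62 (0b00111110)
  MOV R0, 169  → R0 = 169 (0b10101001)
  XOR R1, R0  → R1 = 62 XOR 169 = 151 (0b10010111)
Final: R1 = 151

151


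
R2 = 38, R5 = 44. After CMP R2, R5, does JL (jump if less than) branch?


Trace:
  R2 = 38, R5 = 44
  CMP R2, R5  → compares 38 vs 44
  JL checks: is 38 less than 44?
  38 < 44, so condition is true
Branch taken: Yes

Yes


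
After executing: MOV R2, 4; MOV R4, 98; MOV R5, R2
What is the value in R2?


Register state trace:
  MOV R2, 4  → R2 = 4
  MOV R4, 98  → R4 = 98
  MOV R5, R2  → R5 = 4
Final: R2 = 4

4


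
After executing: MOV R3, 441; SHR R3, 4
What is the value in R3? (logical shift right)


Register state trace:
  MOV R3, 441  → R3 = 441
  SHR R3, 4  → R3 = 441 >> 4 = 441 // 2^4 = 27
Final: R3 = 27

27


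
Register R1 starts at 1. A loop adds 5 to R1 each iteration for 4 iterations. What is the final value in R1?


Starting value: R1 = 1
  Iter 1: R1 = 1 + 5 = 6
  Iter 2: R1 = 6 + 5 = 11
  Iter 3: R1 = 11 + 5 = 16
  Iter 4: R1 = 16 + 5 = 21
Final: R1 = 21

21


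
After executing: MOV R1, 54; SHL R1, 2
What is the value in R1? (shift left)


Register state trace:
  MOV R1, 54  → R1 = 54
  SHL R1, 2  → R1 = 54 << 2 = 54 * 2^2 = 216
Final: R1 = 216

216


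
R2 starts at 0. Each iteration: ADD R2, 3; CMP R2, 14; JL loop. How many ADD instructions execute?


Loop trace (R2 starts at 0, target 14, step 3):
  ADD #1: R2 = 0 + 3 = 3  → 3 < 14, loop
  ADD #2: R2 = 3 + 3 = 6  → 6 < 14, loop
  ADD #3: R2 = 6 + 3 = 9  → 9 < 14, loop
  ADD #4: R2 = 9 + 3 = 12  → 12 < 14, loop
  ADD #5: R2 = 12 + 3 = 15  → 15 >= 14, exit
Total ADD instructions: 5

5


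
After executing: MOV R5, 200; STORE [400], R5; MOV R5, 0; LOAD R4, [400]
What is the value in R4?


Register and memory trace:
  MOV R5, 200  → R5 = 200
  STORE [400], R5  → mem[400] = 200
  MOV R5, 0  → R5 = 0
  LOAD R4, [400]  → R4 = mem[400] = 200
Final: R4 = 200

200


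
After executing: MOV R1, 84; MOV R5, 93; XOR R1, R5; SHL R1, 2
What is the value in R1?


Register state trace:
  MOV R1, 84  → R1 = 84 (0b01010100)
  MOV R5, 93  → R5 = 93 (0b01011101)
  XOR R1, R5  → R1 = 84 XOR 93 = 9 (0b00001001)
  SHL R1, 2  → R1 = 9 << 2 = 36
Final: R1 = 36

36


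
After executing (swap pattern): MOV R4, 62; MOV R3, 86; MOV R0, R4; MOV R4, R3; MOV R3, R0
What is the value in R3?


Register state trace (swap pattern):
  MOV R4, 62  → R4 = 62
  MOV R3, 86  → R3 = 86
  MOV R0, R4  → R0 = 62  (save R4)
  MOV R4, R3  → R4 = 86  (R4 gets R3's value)
  MOV R3, R0  → R3 = 62  (R3 gets saved value)
Final: R3 = 62

62


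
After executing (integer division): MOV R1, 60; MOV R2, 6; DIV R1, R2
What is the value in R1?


Register state trace:
  MOV R1, 60  → R1 = 60
  MOV R2, 6  → R2 = 6
  DIV R1, R2  → R1 = 60 // 6 = 10
Final: R1 = 10

10


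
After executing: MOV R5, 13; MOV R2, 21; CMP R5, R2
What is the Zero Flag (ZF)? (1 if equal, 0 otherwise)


Register state trace:
  MOV R5, 13  → R5 = 13
  MOV R2, 21  → R2 = 21
  CMP R5, R2  → computes 13 - 21 = -8
  Result is nonzero, so values are not equal
ZF = 0

0


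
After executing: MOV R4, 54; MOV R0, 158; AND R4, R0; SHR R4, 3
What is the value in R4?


Register state trace:
  MOV R4, 54  → R4 = 54 (0b00110110)
  MOV R0, 158  → R0 = 158 (0b10011110)
  AND R4, R0  → R4 = 54 AND 158 = 22 (0b00010110)
  SHR R4, 3  → R4 = 22 >> 3 = 2
Final: R4 = 2

2


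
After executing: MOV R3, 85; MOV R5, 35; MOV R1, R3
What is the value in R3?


Register state trace:
  MOV R3, 85  → R3 = 85
  MOV R5, 35  → R5 = 35
  MOV R1, R3  → R1 = 85
Final: R3 = 85

85


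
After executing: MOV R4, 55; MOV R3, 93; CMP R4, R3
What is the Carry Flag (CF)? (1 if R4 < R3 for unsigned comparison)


Register state trace:
  MOV R4, 55  → R4 = 55
  MOV R3, 93  → R3 = 93
  CMP R4, R3  → unsigned 55 - 93: borrow occurs
  55 < 93, so CF = 1
CF = 1

1


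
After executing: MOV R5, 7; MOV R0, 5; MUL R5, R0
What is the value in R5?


Register state trace:
  MOV R5, 7  → R5 = 7
  MOV R0, 5  → R0 = 5
  MUL R5, R0  → R5 = 7 * 5 = 35
Final: R5 = 35

35


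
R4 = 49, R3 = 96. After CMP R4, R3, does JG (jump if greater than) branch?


Trace:
  R4 = 49, R3 = 96
  CMP R4, R3  → compares 49 vs 96
  JG checks: is 49 greater than 96?
  49 < 96, so condition is false
Branch taken: No

No


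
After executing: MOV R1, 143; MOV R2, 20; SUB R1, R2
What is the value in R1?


Register state trace:
  MOV R1, 143  → R1 = 143
  MOV R2, 20  → R2 = 20
  SUB R1, R2  → R1 = 143 - 20 = 123
Final: R1 = 123

123


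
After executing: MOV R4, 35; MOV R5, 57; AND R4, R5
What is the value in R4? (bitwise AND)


Register state trace:
  MOV R4, 35  → R4 = 35 (0b00100011)
  MOV R5, 57  → R5 = 57 (0b00111001)
  AND R4, R5  → R4 = 35 AND 57 = 33 (0b00100001)
Final: R4 = 33

33


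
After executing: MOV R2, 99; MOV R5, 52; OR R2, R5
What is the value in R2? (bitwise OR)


Register state trace:
  MOV R2, 99  → R2 = 99 (0b01100011)
  MOV R5, 52  → R5 = 52 (0b00110100)
  OR R2, R5   → R2 = 99 OR 52 = 119 (0b01110111)
Final: R2 = 119

119


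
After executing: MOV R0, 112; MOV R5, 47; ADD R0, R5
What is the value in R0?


Register state trace:
  MOV R0, 112  → R0 = 112
  MOV R5, 47  → R5 = 47
  ADD R0, R5  → R0 = 112 + 47 = 159
Final: R0 = 159

159


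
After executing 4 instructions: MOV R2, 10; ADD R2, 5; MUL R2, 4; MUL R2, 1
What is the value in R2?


Register state trace:
  MOV R2, 10  → R2 = 10
  ADD R2, 5  → R2 = 10 + 5 = 15
  MUL R2, 4  → R2 = 15 * 4 = 60
  MUL R2, 1  → R2 = 60 * 1 = 60
Final: R2 = 60

60


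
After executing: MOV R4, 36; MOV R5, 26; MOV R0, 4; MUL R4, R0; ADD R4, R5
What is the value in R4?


Register state trace:
  MOV R4, 36  → R4 = 36
  MOV R5, 26  → R5 = 26
  MOV R0, 4  → R0 = 4
  MUL R4, R0  → R4 = 36 * 4 = 144
  ADD R4, R5  → R4 = 144 + 26 = 170
Final: R4 = 170

170


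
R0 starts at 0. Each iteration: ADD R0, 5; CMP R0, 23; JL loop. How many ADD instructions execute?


Loop trace (R0 starts at 0, target 23, step 5):
  ADD #1: R0 = 0 + 5 = 5  → 5 < 23, loop
  ADD #2: R0 = 5 + 5 = 10  → 10 < 23, loop
  ADD #3: R0 = 10 + 5 = 15  → 15 < 23, loop
  ADD #4: R0 = 15 + 5 = 20  → 20 < 23, loop
  ADD #5: R0 = 20 + 5 = 25  → 25 >= 23, exit
Total ADD instructions: 5

5


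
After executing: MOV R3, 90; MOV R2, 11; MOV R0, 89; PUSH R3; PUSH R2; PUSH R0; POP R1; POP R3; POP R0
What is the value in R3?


Stack trace (top is rightmost):
  MOV R3, 90  → R3 = 90
  MOV R2, 11  → R2 = 11
  MOV R0, 89  → R0 = 89
  PUSH R3  → stack: [90]
  PUSH R2  → stack: [90, 11]
  PUSH R0  → stack: [90, 11, 89]
  POP R1  → R1 = 89, stack: [90, 11]
  POP R3  → R3 = 11, stack: [90]
  POP R0  → R0 = 90, stack: []
Final: R3 = 11

11


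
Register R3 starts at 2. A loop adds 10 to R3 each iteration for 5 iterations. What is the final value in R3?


Starting value: R3 = 2
  Iter 1: R3 = 2 + 10 = 12
  Iter 2: R3 = 12 + 10 = 22
  Iter 3: R3 = 22 + 10 = 32
  Iter 4: R3 = 32 + 10 = 42
  Iter 5: R3 = 42 + 10 = 52
Final: R3 = 52

52


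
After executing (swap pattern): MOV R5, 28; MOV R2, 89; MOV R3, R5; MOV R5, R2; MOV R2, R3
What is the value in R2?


Register state trace (swap pattern):
  MOV R5, 28  → R5 = 28
  MOV R2, 89  → R2 = 89
  MOV R3, R5  → R3 = 28  (save R5)
  MOV R5, R2  → R5 = 89  (R5 gets R2's value)
  MOV R2, R3  → R2 = 28  (R2 gets saved value)
Final: R2 = 28

28


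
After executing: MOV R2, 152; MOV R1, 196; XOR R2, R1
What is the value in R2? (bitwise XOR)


Register state trace:
  MOV R2, 152  → R2 = 152 (0b10011000)
  MOV R1, 196  → R1 = 196 (0b11000100)
  XOR R2, R1  → R2 = 152 XOR 196 = 92 (0b01011100)
Final: R2 = 92

92


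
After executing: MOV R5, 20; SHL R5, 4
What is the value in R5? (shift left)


Register state trace:
  MOV R5, 20  → R5 = 20
  SHL R5, 4  → R5 = 20 << 4 = 20 * 2^4 = 320
Final: R5 = 320

320


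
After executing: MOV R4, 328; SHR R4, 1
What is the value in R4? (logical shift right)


Register state trace:
  MOV R4, 328  → R4 = 328
  SHR R4, 1  → R4 = 328 >> 1 = 328 // 2^1 = 164
Final: R4 = 164

164


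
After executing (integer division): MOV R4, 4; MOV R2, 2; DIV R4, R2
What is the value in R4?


Register state trace:
  MOV R4, 4  → R4 = 4
  MOV R2, 2  → R2 = 2
  DIV R4, R2  → R4 = 4 // 2 = 2
Final: R4 = 2

2


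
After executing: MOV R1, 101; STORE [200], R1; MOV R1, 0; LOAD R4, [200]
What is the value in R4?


Register and memory trace:
  MOV R1, 101  → R1 = 101
  STORE [200], R1  → mem[200] = 101
  MOV R1, 0  → R1 = 0
  LOAD R4, [200]  → R4 = mem[200] = 101
Final: R4 = 101

101


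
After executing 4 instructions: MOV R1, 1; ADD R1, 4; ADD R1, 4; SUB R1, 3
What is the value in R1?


Register state trace:
  MOV R1, 1  → R1 = 1
  ADD R1, 4  → R1 = 1 + 4 = 5
  ADD R1, 4  → R1 = 5 + 4 = 9
  SUB R1, 3  → R1 = 9 - 3 = 6
Final: R1 = 6

6


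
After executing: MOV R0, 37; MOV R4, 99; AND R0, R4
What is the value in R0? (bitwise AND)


Register state trace:
  MOV R0, 37  → R0 = 37 (0b00100101)
  MOV R4, 99  → R4 = 99 (0b01100011)
  AND R0, R4  → R0 = 37 AND 99 = 33 (0b00100001)
Final: R0 = 33

33


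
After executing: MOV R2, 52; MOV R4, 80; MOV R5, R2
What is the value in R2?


Register state trace:
  MOV R2, 52  → R2 = 52
  MOV R4, 80  → R4 = 80
  MOV R5, R2  → R5 = 52
Final: R2 = 52

52


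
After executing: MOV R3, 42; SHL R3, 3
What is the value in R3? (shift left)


Register state trace:
  MOV R3, 42  → R3 = 42
  SHL R3, 3  → R3 = 42 << 3 = 42 * 2^3 = 336
Final: R3 = 336

336


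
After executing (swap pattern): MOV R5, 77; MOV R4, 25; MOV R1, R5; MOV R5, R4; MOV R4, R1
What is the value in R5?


Register state trace (swap pattern):
  MOV R5, 77  → R5 = 77
  MOV R4, 25  → R4 = 25
  MOV R1, R5  → R1 = 77  (save R5)
  MOV R5, R4  → R5 = 25  (R5 gets R4's value)
  MOV R4, R1  → R4 = 77  (R4 gets saved value)
Final: R5 = 25

25


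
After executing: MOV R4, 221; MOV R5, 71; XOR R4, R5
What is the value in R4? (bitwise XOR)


Register state trace:
  MOV R4, 221  → R4 = 221 (0b11011101)
  MOV R5, 71  → R5 = 71 (0b01000111)
  XOR R4, R5  → R4 = 221 XOR 71 = 154 (0b10011010)
Final: R4 = 154

154


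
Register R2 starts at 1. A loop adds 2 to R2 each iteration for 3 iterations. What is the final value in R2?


Starting value: R2 = 1
  Iter 1: R2 = 1 + 2 = 3
  Iter 2: R2 = 3 + 2 = 5
  Iter 3: R2 = 5 + 2 = 7
Final: R2 = 7

7


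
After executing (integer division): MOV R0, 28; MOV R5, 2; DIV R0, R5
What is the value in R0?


Register state trace:
  MOV R0, 28  → R0 = 28
  MOV R5, 2  → R5 = 2
  DIV R0, R5  → R0 = 28 // 2 = 14
Final: R0 = 14

14


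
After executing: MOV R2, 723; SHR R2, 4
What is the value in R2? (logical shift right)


Register state trace:
  MOV R2, 723  → R2 = 723
  SHR R2, 4  → R2 = 723 >> 4 = 723 // 2^4 = 45
Final: R2 = 45

45


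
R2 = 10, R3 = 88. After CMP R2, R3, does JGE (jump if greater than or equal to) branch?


Trace:
  R2 = 10, R3 = 88
  CMP R2, R3  → compares 10 vs 88
  JGE checks: is 10 greater than or equal to 88?
  10 < 88, so condition is false
Branch taken: No

No


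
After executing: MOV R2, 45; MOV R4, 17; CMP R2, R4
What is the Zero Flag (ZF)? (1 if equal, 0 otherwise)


Register state trace:
  MOV R2, 45  → R2 = 45
  MOV R4, 17  → R4 = 17
  CMP R2, R4  → computes 45 - 17 = 28
  Result is nonzero, so values are not equal
ZF = 0

0


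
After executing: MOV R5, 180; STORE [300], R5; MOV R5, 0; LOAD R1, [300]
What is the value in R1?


Register and memory trace:
  MOV R5, 180  → R5 = 180
  STORE [300], R5  → mem[300] = 180
  MOV R5, 0  → R5 = 0
  LOAD R1, [300]  → R1 = mem[300] = 180
Final: R1 = 180

180


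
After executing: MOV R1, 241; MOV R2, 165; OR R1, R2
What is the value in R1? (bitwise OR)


Register state trace:
  MOV R1, 241  → R1 = 241 (0b11110001)
  MOV R2, 165  → R2 = 165 (0b10100101)
  OR R1, R2   → R1 = 241 OR 165 = 245 (0b11110101)
Final: R1 = 245

245


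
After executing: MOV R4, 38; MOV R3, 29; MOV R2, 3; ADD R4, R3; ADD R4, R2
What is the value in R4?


Register state trace:
  MOV R4, 38  → R4 = 38
  MOV R3, 29  → R3 = 29
  MOV R2, 3  → R2 = 3
  ADD R4, R3  → R4 = 38 + 29 = 67
  ADD R4, R2  → R4 = 67 + 3 = 70
Final: R4 = 70

70


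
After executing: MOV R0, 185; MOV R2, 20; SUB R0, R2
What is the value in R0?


Register state trace:
  MOV R0, 185  → R0 = 185
  MOV R2, 20  → R2 = 20
  SUB R0, R2  → R0 = 185 - 20 = 165
Final: R0 = 165

165


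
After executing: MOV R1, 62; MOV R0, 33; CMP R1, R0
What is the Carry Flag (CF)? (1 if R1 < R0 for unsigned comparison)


Register state trace:
  MOV R1, 62  → R1 = 62
  MOV R0, 33  → R0 = 33
  CMP R1, R0  → unsigned 62 - 33: no borrow
  62 >= 33, so CF = 0
CF = 0

0


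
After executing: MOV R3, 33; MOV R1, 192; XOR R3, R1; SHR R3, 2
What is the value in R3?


Register state trace:
  MOV R3, 33  → R3 = 33 (0b00100001)
  MOV R1, 192  → R1 = 192 (0b11000000)
  XOR R3, R1  → R3 = 33 XOR 192 = 225 (0b11100001)
  SHR R3, 2  → R3 = 225 >> 2 = 56
Final: R3 = 56

56


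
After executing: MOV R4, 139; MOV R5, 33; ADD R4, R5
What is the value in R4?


Register state trace:
  MOV R4, 139  → R4 = 139
  MOV R5, 33  → R5 = 33
  ADD R4, R5  → R4 = 139 + 33 = 172
Final: R4 = 172

172


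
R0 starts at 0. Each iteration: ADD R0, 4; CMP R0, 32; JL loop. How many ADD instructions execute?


Loop trace (R0 starts at 0, target 32, step 4):
  ADD #1: R0 = 0 + 4 = 4  → 4 < 32, loop
  ADD #2: R0 = 4 + 4 = 8  → 8 < 32, loop
  ADD #3: R0 = 8 + 4 = 12  → 12 < 32, loop
  ADD #4: R0 = 12 + 4 = 16  → 16 < 32, loop
  ADD #5: R0 = 16 + 4 = 20  → 20 < 32, loop
  ADD #6: R0 = 20 + 4 = 24  → 24 < 32, loop
  ADD #7: R0 = 24 + 4 = 28  → 28 < 32, loop
  ADD #8: R0 = 28 + 4 = 32  → 32 >= 32, exit
Total ADD instructions: 8

8


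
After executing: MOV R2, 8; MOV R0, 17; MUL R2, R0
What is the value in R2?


Register state trace:
  MOV R2, 8  → R2 = 8
  MOV R0, 17  → R0 = 17
  MUL R2, R0  → R2 = 8 * 17 = 136
Final: R2 = 136

136


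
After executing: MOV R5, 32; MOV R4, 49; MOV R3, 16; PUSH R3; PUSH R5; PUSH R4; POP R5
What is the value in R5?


Stack trace (top is rightmost):
  MOV R5, 32  → R5 = 32
  MOV R4, 49  → R4 = 49
  MOV R3, 16  → R3 = 16
  PUSH R3  → stack: [16]
  PUSH R5  → stack: [16, 32]
  PUSH R4  → stack: [16, 32, 49]
  POP R5  → R5 = 49, stack: [16, 32]
Final: R5 = 49

49


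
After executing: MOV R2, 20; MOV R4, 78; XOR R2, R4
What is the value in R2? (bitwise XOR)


Register state trace:
  MOV R2, 20  → R2 = 20 (0b00010100)
  MOV R4, 78  → R4 = 78 (0b01001110)
  XOR R2, R4  → R2 = 20 XOR 78 = 90 (0b01011010)
Final: R2 = 90

90


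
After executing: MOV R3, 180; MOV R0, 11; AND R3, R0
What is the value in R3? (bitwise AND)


Register state trace:
  MOV R3, 180  → R3 = 180 (0b10110100)
  MOV R0, 11  → R0 = 11 (0b00001011)
  AND R3, R0  → R3 = 180 AND 11 = 0 (0b00000000)
Final: R3 = 0

0


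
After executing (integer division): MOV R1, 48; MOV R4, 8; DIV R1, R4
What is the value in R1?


Register state trace:
  MOV R1, 48  → R1 = 48
  MOV R4, 8  → R4 = 8
  DIV R1, R4  → R1 = 48 // 8 = 6
Final: R1 = 6

6


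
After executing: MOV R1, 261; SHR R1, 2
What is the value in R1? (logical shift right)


Register state trace:
  MOV R1, 261  → R1 = 261
  SHR R1, 2  → R1 = 261 >> 2 = 261 // 2^2 = 65
Final: R1 = 65

65


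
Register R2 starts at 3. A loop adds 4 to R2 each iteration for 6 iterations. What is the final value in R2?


Starting value: R2 = 3
  Iter 1: R2 = 3 + 4 = 7
  Iter 2: R2 = 7 + 4 = 11
  Iter 3: R2 = 11 + 4 = 15
  Iter 4: R2 = 15 + 4 = 19
  Iter 5: R2 = 19 + 4 = 23
  Iter 6: R2 = 23 + 4 = 27
Final: R2 = 27

27


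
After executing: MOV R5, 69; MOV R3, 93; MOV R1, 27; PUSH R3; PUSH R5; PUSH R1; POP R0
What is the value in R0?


Stack trace (top is rightmost):
  MOV R5, 69  → R5 = 69
  MOV R3, 93  → R3 = 93
  MOV R1, 27  → R1 = 27
  PUSH R3  → stack: [93]
  PUSH R5  → stack: [93, 69]
  PUSH R1  → stack: [93, 69, 27]
  POP R0  → R0 = 27, stack: [93, 69]
Final: R0 = 27

27


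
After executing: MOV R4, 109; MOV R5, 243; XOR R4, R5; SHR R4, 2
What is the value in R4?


Register state trace:
  MOV R4, 109  → R4 = 109 (0b01101101)
  MOV R5, 243  → R5 = 243 (0b11110011)
  XOR R4, R5  → R4 = 109 XOR 243 = 158 (0b10011110)
  SHR R4, 2  → R4 = 158 >> 2 = 39
Final: R4 = 39

39


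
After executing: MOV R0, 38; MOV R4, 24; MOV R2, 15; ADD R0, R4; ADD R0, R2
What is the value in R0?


Register state trace:
  MOV R0, 38  → R0 = 38
  MOV R4, 24  → R4 = 24
  MOV R2, 15  → R2 = 15
  ADD R0, R4  → R0 = 38 + 24 = 62
  ADD R0, R2  → R0 = 62 + 15 = 77
Final: R0 = 77

77


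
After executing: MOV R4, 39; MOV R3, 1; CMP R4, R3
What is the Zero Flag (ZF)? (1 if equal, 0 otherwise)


Register state trace:
  MOV R4, 39  → R4 = 39
  MOV R3, 1  → R3 = 1
  CMP R4, R3  → computes 39 - 1 = 38
  Result is nonzero, so values are not equal
ZF = 0

0


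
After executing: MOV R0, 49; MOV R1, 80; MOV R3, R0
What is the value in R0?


Register state trace:
  MOV R0, 49  → R0 = 49
  MOV R1, 80  → R1 = 80
  MOV R3, R0  → R3 = 49
Final: R0 = 49

49


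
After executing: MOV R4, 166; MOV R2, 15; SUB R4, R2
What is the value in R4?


Register state trace:
  MOV R4, 166  → R4 = 166
  MOV R2, 15  → R2 = 15
  SUB R4, R2  → R4 = 166 - 15 = 151
Final: R4 = 151

151


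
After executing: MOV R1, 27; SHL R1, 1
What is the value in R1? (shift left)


Register state trace:
  MOV R1, 27  → R1 = 27
  SHL R1, 1  → R1 = 27 << 1 = 27 * 2^1 = 54
Final: R1 = 54

54


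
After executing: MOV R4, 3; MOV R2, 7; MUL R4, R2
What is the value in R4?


Register state trace:
  MOV R4, 3  → R4 = 3
  MOV R2, 7  → R2 = 7
  MUL R4, R2  → R4 = 3 * 7 = 21
Final: R4 = 21

21


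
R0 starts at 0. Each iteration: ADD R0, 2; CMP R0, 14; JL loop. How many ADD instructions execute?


Loop trace (R0 starts at 0, target 14, step 2):
  ADD #1: R0 = 0 + 2 = 2  → 2 < 14, loop
  ADD #2: R0 = 2 + 2 = 4  → 4 < 14, loop
  ADD #3: R0 = 4 + 2 = 6  → 6 < 14, loop
  ADD #4: R0 = 6 + 2 = 8  → 8 < 14, loop
  ADD #5: R0 = 8 + 2 = 10  → 10 < 14, loop
  ADD #6: R0 = 10 + 2 = 12  → 12 < 14, loop
  ADD #7: R0 = 12 + 2 = 14  → 14 >= 14, exit
Total ADD instructions: 7

7


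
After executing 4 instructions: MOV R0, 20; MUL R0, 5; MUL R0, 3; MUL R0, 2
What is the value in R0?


Register state trace:
  MOV R0, 20  → R0 = 20
  MUL R0, 5  → R0 = 20 * 5 = 100
  MUL R0, 3  → R0 = 100 * 3 = 300
  MUL R0, 2  → R0 = 300 * 2 = 600
Final: R0 = 600

600


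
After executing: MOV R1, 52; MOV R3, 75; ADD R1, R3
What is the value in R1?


Register state trace:
  MOV R1, 52  → R1 = 52
  MOV R3, 75  → R3 = 75
  ADD R1, R3  → R1 = 52 + 75 = 127
Final: R1 = 127

127


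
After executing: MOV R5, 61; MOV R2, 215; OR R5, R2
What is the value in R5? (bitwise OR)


Register state trace:
  MOV R5, 61  → R5 = 61 (0b00111101)
  MOV R2, 215  → R2 = 215 (0b11010111)
  OR R5, R2   → R5 = 61 OR 215 = 255 (0b11111111)
Final: R5 = 255

255


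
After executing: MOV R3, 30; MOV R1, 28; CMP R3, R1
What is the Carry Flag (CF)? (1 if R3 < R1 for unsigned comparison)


Register state trace:
  MOV R3, 30  → R3 = 30
  MOV R1, 28  → R1 = 28
  CMP R3, R1  → unsigned 30 - 28: no borrow
  30 >= 28, so CF = 0
CF = 0

0


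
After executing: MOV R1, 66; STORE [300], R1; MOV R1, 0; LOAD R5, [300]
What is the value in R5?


Register and memory trace:
  MOV R1, 66  → R1 = 66
  STORE [300], R1  → mem[300] = 66
  MOV R1, 0  → R1 = 0
  LOAD R5, [300]  → R5 = mem[300] = 66
Final: R5 = 66

66


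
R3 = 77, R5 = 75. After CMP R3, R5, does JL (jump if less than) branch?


Trace:
  R3 = 77, R5 = 75
  CMP R3, R5  → compares 77 vs 75
  JL checks: is 77 less than 75?
  77 > 75, so condition is false
Branch taken: No

No


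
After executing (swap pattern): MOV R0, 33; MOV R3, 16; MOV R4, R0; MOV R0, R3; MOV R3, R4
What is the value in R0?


Register state trace (swap pattern):
  MOV R0, 33  → R0 = 33
  MOV R3, 16  → R3 = 16
  MOV R4, R0  → R4 = 33  (save R0)
  MOV R0, R3  → R0 = 16  (R0 gets R3's value)
  MOV R3, R4  → R3 = 33  (R3 gets saved value)
Final: R0 = 16

16


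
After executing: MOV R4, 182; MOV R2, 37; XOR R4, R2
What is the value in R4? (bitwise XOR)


Register state trace:
  MOV R4, 182  → R4 = 182 (0b10110110)
  MOV R2, 37  → R2 = 37 (0b00100101)
  XOR R4, R2  → R4 = 182 XOR 37 = 147 (0b10010011)
Final: R4 = 147

147


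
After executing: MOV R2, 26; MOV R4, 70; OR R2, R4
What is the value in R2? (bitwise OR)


Register state trace:
  MOV R2, 26  → R2 = 26 (0b00011010)
  MOV R4, 70  → R4 = 70 (0b01000110)
  OR R2, R4   → R2 = 26 OR 70 = 94 (0b01011110)
Final: R2 = 94

94


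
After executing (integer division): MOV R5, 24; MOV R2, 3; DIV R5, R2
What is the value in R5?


Register state trace:
  MOV R5, 24  → R5 = 24
  MOV R2, 3  → R2 = 3
  DIV R5, R2  → R5 = 24 // 3 = 8
Final: R5 = 8

8


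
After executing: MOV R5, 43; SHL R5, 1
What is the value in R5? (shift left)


Register state trace:
  MOV R5, 43  → R5 = 43
  SHL R5, 1  → R5 = 43 << 1 = 43 * 2^1 = 86
Final: R5 = 86

86


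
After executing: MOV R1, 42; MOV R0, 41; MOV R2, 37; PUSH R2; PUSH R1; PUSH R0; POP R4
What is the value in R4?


Stack trace (top is rightmost):
  MOV R1, 42  → R1 = 42
  MOV R0, 41  → R0 = 41
  MOV R2, 37  → R2 = 37
  PUSH R2  → stack: [37]
  PUSH R1  → stack: [37, 42]
  PUSH R0  → stack: [37, 42, 41]
  POP R4  → R4 = 41, stack: [37, 42]
Final: R4 = 41

41


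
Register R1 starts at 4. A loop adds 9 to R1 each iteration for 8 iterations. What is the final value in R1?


Starting value: R1 = 4
  Iter 1: R1 = 4 + 9 = 13
  Iter 2: R1 = 13 + 9 = 22
  Iter 3: R1 = 22 + 9 = 31
  Iter 4: R1 = 31 + 9 = 40
  Iter 5: R1 = 40 + 9 = 49
  Iter 6: R1 = 49 + 9 = 58
  Iter 7: R1 = 58 + 9 = 67
  Iter 8: R1 = 67 + 9 = 76
Final: R1 = 76

76


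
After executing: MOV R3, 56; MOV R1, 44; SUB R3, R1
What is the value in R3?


Register state trace:
  MOV R3, 56  → R3 = 56
  MOV R1, 44  → R1 = 44
  SUB R3, R1  → R3 = 56 - 44 = 12
Final: R3 = 12

12


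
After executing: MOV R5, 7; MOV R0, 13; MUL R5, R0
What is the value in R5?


Register state trace:
  MOV R5, 7  → R5 = 7
  MOV R0, 13  → R0 = 13
  MUL R5, R0  → R5 = 7 * 13 = 91
Final: R5 = 91

91


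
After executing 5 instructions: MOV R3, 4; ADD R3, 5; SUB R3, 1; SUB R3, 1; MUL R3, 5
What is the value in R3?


Register state trace:
  MOV R3, 4  → R3 = 4
  ADD R3, 5  → R3 = 4 + 5 = 9
  SUB R3, 1  → R3 = 9 - 1 = 8
  SUB R3, 1  → R3 = 8 - 1 = 7
  MUL R3, 5  → R3 = 7 * 5 = 35
Final: R3 = 35

35


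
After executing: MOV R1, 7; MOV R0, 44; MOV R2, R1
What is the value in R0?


Register state trace:
  MOV R1, 7  → R1 = 7
  MOV R0, 44  → R0 = 44
  MOV R2, R1  → R2 = 7
Final: R0 = 44

44


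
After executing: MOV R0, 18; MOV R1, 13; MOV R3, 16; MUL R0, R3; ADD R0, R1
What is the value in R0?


Register state trace:
  MOV R0, 18  → R0 = 18
  MOV R1, 13  → R1 = 13
  MOV R3, 16  → R3 = 16
  MUL R0, R3  → R0 = 18 * 16 = 288
  ADD R0, R1  → R0 = 288 + 13 = 301
Final: R0 = 301

301


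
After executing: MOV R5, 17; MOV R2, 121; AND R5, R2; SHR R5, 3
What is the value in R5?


Register state trace:
  MOV R5, 17  → R5 = 17 (0b00010001)
  MOV R2, 121  → R2 = 121 (0b01111001)
  AND R5, R2  → R5 = 17 AND 121 = 17 (0b00010001)
  SHR R5, 3  → R5 = 17 >> 3 = 2
Final: R5 = 2

2


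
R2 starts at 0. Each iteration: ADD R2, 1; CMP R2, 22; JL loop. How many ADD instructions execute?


Loop trace (R2 starts at 0, target 22, step 1):
  ADD #1: R2 = 0 + 1 = 1  → 1 < 22, loop
  ADD #2: R2 = 1 + 1 = 2  → 2 < 22, loop
  ADD #3: R2 = 2 + 1 = 3  → 3 < 22, loop
  ADD #4: R2 = 3 + 1 = 4  → 4 < 22, loop
  ADD #5: R2 = 4 + 1 = 5  → 5 < 22, loop
  ADD #6: R2 = 5 + 1 = 6  → 6 < 22, loop
  ADD #7: R2 = 6 + 1 = 7  → 7 < 22, loop
  ADD #8: R2 = 7 + 1 = 8  → 8 < 22, loop
  ADD #9: R2 = 8 + 1 = 9  → 9 < 22, loop
  ADD #10: R2 = 9 + 1 = 10  → 10 < 22, loop
  ADD #11: R2 = 10 + 1 = 11  → 11 < 22, loop
  ADD #12: R2 = 11 + 1 = 12  → 12 < 22, loop
  ADD #13: R2 = 12 + 1 = 13  → 13 < 22, loop
  ADD #14: R2 = 13 + 1 = 14  → 14 < 22, loop
  ADD #15: R2 = 14 + 1 = 15  → 15 < 22, loop
  ADD #16: R2 = 15 + 1 = 16  → 16 < 22, loop
  ADD #17: R2 = 16 + 1 = 17  → 17 < 22, loop
  ADD #18: R2 = 17 + 1 = 18  → 18 < 22, loop
  ADD #19: R2 = 18 + 1 = 19  → 19 < 22, loop
  ADD #20: R2 = 19 + 1 = 20  → 20 < 22, loop
  ADD #21: R2 = 20 + 1 = 21  → 21 < 22, loop
  ADD #22: R2 = 21 + 1 = 22  → 22 >= 22, exit
Total ADD instructions: 22

22
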